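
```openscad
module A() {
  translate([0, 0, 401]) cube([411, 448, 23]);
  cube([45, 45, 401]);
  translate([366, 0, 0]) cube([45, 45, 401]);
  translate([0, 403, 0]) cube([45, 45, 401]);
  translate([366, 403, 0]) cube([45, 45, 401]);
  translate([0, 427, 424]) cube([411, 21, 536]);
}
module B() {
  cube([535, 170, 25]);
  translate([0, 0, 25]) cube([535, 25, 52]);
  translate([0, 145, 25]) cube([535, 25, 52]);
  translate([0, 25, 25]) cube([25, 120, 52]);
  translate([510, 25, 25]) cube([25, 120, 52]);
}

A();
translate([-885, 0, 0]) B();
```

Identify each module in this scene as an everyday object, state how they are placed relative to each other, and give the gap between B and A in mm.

The open box's nearest face is 350 mm from the chair's −x face.

A is a chair. B is an open box. The open box is on the floor beside the chair on its −x side. The gap between the open box and the chair is 350 mm.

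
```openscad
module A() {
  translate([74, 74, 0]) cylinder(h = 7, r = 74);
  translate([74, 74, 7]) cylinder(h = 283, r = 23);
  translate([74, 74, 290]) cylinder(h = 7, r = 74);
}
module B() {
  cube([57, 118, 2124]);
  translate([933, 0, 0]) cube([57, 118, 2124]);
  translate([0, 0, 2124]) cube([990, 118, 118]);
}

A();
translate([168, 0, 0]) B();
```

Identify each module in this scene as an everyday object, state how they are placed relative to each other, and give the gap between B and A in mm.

A is a spool. B is a door frame. The door frame is on the floor beside the spool on its +x side. The gap between the door frame and the spool is 20 mm.

The door frame's nearest face is 20 mm from the spool's +x face.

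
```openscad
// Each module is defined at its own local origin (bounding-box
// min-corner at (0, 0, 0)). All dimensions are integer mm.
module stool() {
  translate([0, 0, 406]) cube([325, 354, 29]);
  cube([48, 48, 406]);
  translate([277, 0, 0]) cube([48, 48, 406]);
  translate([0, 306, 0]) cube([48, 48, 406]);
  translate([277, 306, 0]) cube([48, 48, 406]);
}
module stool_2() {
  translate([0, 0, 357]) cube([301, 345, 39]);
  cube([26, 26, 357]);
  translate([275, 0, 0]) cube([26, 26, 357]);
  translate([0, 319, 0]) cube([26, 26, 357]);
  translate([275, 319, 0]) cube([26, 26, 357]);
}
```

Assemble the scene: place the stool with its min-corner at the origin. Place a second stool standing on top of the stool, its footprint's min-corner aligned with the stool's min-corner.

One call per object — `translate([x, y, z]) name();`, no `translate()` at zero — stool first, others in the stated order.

stool();
translate([0, 0, 435]) stool_2();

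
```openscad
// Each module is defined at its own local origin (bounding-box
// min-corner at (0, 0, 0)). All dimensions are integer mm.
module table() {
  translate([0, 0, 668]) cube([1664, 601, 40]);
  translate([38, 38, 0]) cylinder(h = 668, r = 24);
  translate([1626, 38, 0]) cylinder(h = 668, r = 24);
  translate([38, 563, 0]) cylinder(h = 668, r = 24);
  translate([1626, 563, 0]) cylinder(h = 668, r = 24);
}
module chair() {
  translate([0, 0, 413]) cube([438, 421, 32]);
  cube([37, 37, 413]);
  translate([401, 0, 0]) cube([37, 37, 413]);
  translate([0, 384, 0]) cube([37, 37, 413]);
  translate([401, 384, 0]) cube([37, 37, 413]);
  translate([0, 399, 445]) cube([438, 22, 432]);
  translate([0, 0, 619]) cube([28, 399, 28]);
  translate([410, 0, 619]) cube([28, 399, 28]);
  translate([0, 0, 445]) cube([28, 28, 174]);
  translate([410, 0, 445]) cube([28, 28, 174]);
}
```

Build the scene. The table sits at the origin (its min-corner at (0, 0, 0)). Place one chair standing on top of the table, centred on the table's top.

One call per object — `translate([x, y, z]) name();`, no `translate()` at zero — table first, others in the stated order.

table();
translate([613, 90, 708]) chair();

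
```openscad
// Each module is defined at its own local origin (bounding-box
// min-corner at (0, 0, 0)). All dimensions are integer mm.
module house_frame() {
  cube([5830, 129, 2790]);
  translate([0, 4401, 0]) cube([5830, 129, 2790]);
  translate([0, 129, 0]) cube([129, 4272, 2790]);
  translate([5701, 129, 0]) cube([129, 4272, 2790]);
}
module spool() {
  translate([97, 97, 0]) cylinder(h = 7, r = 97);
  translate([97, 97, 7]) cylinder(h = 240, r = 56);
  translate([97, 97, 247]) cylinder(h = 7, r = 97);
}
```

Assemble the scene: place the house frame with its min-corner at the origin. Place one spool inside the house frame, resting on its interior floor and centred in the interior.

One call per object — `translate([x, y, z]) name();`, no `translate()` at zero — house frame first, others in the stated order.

house_frame();
translate([2818, 2168, 0]) spool();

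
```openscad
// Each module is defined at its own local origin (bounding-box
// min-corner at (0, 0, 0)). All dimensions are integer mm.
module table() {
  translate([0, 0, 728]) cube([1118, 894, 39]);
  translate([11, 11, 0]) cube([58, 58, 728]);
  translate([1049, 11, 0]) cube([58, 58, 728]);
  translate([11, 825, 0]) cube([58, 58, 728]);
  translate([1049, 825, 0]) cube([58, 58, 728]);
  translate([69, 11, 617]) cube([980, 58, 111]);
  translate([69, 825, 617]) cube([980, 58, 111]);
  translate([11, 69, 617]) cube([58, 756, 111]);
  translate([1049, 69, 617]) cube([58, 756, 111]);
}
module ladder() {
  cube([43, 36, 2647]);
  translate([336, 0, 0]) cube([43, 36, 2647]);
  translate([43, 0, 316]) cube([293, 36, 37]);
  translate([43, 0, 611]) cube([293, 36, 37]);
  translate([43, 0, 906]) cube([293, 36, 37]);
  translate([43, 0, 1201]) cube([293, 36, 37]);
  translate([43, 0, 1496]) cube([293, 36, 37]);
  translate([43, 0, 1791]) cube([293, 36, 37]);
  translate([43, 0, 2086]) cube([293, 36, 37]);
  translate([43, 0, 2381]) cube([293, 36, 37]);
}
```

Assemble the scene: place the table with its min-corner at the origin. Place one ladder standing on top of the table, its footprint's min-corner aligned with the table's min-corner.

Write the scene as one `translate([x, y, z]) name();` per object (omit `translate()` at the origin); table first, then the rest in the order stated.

table();
translate([0, 0, 767]) ladder();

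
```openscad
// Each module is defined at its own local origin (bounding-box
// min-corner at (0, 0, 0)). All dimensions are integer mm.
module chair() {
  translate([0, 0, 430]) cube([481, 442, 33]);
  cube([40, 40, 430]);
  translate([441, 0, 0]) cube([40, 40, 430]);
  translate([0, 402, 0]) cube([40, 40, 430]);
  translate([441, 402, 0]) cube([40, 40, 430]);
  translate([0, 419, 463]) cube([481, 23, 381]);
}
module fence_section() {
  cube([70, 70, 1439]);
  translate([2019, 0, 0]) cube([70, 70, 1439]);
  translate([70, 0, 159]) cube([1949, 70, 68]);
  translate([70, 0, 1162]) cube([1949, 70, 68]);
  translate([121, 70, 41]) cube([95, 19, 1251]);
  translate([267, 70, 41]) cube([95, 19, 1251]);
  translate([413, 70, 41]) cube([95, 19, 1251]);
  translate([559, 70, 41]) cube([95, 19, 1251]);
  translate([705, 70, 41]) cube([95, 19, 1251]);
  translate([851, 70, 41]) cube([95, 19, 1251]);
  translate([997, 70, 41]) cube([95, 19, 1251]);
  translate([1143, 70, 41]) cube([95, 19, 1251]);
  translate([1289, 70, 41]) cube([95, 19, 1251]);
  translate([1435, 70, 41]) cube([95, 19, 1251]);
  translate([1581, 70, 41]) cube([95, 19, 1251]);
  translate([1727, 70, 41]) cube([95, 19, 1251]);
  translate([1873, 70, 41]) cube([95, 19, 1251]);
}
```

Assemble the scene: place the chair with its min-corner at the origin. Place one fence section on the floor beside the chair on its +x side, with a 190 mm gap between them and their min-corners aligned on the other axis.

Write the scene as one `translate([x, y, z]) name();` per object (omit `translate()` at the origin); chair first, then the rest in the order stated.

chair();
translate([671, 0, 0]) fence_section();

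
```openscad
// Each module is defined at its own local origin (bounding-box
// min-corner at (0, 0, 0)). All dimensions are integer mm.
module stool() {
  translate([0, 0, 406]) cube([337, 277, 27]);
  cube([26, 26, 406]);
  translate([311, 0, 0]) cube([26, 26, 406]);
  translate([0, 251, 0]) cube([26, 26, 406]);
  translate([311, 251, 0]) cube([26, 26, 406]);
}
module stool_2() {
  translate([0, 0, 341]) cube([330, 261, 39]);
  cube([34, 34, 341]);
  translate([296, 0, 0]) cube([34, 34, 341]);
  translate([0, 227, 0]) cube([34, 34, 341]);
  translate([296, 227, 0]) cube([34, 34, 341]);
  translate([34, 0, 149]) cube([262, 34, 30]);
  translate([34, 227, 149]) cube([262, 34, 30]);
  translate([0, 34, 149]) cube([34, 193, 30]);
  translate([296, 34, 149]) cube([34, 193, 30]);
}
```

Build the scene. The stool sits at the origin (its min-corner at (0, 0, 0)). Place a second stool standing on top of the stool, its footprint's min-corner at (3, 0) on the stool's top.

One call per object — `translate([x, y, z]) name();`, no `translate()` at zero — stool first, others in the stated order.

stool();
translate([3, 0, 433]) stool_2();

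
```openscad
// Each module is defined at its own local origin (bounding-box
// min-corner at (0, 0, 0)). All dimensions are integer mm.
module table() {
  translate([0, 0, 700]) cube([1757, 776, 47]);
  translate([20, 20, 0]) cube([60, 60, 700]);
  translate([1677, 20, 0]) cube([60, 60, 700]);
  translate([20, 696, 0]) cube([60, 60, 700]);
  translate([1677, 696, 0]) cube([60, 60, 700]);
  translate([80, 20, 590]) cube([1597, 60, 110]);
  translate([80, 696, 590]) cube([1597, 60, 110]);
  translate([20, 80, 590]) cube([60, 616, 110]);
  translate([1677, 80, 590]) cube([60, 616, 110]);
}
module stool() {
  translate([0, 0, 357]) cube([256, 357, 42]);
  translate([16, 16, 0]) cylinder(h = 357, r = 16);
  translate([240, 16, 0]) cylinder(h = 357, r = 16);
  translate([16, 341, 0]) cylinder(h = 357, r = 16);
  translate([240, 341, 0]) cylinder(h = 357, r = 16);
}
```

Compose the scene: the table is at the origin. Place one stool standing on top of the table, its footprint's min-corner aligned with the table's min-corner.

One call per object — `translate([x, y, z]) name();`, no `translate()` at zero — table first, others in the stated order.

table();
translate([0, 0, 747]) stool();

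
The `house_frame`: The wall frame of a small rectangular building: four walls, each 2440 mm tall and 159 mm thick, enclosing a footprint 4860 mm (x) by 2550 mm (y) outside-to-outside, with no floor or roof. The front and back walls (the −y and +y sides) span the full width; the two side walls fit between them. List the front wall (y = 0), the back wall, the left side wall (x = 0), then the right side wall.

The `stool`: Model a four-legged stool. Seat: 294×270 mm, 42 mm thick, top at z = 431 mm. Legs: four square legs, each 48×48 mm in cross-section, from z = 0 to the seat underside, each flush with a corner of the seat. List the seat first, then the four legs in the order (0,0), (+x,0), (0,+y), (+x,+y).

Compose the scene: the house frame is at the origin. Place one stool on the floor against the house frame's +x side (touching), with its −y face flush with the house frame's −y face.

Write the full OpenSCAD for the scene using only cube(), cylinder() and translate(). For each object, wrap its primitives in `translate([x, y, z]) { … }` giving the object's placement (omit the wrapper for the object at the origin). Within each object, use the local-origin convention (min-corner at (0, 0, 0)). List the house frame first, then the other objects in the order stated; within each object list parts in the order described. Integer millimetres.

cube([4860, 159, 2440]);
translate([0, 2391, 0]) cube([4860, 159, 2440]);
translate([0, 159, 0]) cube([159, 2232, 2440]);
translate([4701, 159, 0]) cube([159, 2232, 2440]);
translate([4860, 0, 0]) {
  translate([0, 0, 389]) cube([294, 270, 42]);
  cube([48, 48, 389]);
  translate([246, 0, 0]) cube([48, 48, 389]);
  translate([0, 222, 0]) cube([48, 48, 389]);
  translate([246, 222, 0]) cube([48, 48, 389]);
}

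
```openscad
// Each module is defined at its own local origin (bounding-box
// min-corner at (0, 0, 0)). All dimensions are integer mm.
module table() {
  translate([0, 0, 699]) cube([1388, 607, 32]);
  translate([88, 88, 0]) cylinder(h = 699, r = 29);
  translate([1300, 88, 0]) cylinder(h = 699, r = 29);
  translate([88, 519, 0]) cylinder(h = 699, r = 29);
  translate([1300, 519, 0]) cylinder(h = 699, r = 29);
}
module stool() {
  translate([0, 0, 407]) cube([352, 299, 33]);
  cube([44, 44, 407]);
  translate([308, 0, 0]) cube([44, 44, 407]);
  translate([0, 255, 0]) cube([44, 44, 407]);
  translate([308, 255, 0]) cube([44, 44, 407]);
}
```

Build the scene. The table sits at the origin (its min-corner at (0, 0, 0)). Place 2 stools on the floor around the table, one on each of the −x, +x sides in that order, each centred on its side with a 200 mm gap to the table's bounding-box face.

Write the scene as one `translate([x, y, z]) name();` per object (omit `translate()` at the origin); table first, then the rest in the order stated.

table();
translate([-552, 154, 0]) stool();
translate([1588, 154, 0]) stool();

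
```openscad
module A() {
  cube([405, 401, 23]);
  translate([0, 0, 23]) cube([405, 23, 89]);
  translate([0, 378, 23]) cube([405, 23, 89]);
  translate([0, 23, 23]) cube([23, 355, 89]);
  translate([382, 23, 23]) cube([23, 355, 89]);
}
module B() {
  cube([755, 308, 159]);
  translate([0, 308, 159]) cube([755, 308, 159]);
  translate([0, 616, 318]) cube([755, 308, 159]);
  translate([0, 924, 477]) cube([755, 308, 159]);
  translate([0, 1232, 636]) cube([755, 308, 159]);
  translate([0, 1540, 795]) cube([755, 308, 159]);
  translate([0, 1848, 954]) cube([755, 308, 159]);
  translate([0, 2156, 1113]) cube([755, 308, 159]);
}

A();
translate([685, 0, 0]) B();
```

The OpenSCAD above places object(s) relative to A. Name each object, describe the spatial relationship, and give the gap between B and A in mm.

A is an open box. B is a staircase. The staircase is on the floor beside the open box on its +x side. The gap between the staircase and the open box is 280 mm.

The staircase's nearest face is 280 mm from the open box's +x face.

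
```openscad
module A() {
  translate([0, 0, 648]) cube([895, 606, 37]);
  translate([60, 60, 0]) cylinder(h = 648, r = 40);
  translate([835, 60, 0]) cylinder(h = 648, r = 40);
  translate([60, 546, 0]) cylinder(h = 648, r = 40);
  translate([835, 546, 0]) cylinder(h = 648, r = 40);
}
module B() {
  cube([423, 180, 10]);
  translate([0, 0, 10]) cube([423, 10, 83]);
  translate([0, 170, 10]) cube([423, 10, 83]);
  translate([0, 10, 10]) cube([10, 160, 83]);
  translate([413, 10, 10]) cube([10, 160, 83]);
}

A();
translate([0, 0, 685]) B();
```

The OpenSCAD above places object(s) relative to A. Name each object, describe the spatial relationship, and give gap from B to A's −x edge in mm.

A is a table. B is an open box. The open box is on top of the table. The gap from the open box to the table's −x edge is 0 mm.

The open box's min-x is at 0; the table's min-x is 0; gap = 0 mm.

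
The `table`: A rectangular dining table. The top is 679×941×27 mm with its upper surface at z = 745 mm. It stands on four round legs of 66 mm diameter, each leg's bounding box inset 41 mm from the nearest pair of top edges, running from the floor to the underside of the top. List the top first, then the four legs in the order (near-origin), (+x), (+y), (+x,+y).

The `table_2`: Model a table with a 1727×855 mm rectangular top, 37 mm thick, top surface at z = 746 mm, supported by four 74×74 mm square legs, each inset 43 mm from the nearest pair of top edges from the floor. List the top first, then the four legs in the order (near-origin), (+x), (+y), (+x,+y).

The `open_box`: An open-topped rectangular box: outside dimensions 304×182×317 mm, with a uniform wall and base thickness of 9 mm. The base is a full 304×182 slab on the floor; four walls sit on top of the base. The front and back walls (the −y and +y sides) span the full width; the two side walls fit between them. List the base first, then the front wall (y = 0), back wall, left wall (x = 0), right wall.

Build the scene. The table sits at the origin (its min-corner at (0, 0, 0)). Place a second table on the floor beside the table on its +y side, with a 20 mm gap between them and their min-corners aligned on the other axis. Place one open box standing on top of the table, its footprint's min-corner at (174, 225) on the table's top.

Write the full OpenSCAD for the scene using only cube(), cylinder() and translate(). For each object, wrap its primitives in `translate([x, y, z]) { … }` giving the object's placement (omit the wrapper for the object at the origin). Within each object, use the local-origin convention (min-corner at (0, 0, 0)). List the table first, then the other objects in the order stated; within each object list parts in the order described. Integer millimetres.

translate([0, 0, 718]) cube([679, 941, 27]);
translate([74, 74, 0]) cylinder(h = 718, r = 33);
translate([605, 74, 0]) cylinder(h = 718, r = 33);
translate([74, 867, 0]) cylinder(h = 718, r = 33);
translate([605, 867, 0]) cylinder(h = 718, r = 33);
translate([0, 961, 0]) {
  translate([0, 0, 709]) cube([1727, 855, 37]);
  translate([43, 43, 0]) cube([74, 74, 709]);
  translate([1610, 43, 0]) cube([74, 74, 709]);
  translate([43, 738, 0]) cube([74, 74, 709]);
  translate([1610, 738, 0]) cube([74, 74, 709]);
}
translate([174, 225, 745]) {
  cube([304, 182, 9]);
  translate([0, 0, 9]) cube([304, 9, 308]);
  translate([0, 173, 9]) cube([304, 9, 308]);
  translate([0, 9, 9]) cube([9, 164, 308]);
  translate([295, 9, 9]) cube([9, 164, 308]);
}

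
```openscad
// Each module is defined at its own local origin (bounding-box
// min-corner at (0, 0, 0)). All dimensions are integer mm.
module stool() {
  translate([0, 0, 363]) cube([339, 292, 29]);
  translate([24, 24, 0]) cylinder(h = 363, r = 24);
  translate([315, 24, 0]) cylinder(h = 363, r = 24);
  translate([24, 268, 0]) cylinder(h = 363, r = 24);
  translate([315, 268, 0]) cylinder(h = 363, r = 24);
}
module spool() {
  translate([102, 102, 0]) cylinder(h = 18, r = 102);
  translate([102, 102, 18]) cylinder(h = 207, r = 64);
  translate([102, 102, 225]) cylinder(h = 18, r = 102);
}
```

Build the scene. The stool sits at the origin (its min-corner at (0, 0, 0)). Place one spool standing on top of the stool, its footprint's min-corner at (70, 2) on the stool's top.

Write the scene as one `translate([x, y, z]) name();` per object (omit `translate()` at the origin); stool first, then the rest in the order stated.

stool();
translate([70, 2, 392]) spool();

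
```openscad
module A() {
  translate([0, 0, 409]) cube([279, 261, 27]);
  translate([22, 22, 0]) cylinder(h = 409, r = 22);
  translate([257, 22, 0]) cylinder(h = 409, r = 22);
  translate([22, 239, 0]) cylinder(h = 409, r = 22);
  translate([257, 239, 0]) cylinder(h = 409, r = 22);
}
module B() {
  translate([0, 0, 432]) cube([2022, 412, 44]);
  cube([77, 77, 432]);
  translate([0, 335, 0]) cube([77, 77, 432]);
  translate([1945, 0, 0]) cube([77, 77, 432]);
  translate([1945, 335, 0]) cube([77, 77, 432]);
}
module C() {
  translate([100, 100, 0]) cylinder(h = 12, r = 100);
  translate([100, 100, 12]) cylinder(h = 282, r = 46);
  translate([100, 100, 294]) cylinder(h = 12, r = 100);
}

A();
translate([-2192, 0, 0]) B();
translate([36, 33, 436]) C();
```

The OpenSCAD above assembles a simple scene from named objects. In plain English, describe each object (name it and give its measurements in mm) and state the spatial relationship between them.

A is a four-legged stool. The seat is 279×261 mm, 27 mm thick, top at z = 436 mm. It stands on four round legs, each 44 mm in diameter, from z = 0 to the seat underside, each leg's axis is inset half a diameter from the nearest pair of seat edges (so the leg's bounding box is flush with the corner).

B is a bench: a 2022×412 mm seat slab, 44 mm thick, top at z = 476 mm, on four 77×77 mm square legs flush with the seat corners and standing on z = 0.

C is a spool: two coaxial disc flanges of radius 100 mm and thickness 12 mm, joined by a core cylinder of radius 46 mm and height 282 mm. The lower flange rests on z = 0 and the three cylinders share a vertical axis.

The bench is on the floor beside the stool on its −x side. The spool is on top of the stool.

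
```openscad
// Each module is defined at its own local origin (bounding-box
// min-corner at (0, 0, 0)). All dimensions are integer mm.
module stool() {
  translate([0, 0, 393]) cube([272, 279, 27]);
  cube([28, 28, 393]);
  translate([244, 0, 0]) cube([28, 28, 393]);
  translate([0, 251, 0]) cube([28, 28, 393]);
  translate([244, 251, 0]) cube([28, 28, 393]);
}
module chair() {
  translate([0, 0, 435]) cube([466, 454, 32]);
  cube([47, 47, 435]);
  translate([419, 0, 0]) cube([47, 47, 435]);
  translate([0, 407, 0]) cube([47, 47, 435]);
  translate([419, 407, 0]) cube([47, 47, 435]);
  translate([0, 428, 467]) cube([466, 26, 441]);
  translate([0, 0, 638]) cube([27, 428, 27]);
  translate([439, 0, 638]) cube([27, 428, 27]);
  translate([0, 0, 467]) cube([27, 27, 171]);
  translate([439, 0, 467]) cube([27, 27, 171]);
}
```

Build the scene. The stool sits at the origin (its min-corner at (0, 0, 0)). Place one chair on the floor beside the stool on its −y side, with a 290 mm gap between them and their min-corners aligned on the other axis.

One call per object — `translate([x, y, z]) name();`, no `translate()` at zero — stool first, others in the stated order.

stool();
translate([0, -744, 0]) chair();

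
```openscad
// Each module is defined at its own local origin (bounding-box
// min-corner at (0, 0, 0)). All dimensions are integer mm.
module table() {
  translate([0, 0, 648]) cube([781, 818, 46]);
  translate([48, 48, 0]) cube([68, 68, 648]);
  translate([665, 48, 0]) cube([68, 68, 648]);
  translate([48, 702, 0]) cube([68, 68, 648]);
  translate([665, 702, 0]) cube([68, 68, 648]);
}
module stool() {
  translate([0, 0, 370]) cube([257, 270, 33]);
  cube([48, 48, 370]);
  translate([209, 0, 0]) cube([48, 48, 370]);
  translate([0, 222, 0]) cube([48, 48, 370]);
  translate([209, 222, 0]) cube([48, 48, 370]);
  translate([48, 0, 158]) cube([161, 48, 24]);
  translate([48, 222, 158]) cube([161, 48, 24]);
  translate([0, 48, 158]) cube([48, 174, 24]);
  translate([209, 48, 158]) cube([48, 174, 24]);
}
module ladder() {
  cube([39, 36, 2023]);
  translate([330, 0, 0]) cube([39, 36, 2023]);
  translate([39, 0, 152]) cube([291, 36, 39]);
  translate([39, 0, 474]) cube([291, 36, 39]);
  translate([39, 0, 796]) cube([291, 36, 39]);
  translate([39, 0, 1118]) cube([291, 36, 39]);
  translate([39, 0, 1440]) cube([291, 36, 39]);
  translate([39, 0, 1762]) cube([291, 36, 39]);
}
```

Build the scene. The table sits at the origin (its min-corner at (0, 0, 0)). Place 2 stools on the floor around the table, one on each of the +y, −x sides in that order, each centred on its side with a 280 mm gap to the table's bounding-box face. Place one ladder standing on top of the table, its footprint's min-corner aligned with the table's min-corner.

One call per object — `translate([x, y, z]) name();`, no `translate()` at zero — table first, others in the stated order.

table();
translate([262, 1098, 0]) stool();
translate([-537, 274, 0]) stool();
translate([0, 0, 694]) ladder();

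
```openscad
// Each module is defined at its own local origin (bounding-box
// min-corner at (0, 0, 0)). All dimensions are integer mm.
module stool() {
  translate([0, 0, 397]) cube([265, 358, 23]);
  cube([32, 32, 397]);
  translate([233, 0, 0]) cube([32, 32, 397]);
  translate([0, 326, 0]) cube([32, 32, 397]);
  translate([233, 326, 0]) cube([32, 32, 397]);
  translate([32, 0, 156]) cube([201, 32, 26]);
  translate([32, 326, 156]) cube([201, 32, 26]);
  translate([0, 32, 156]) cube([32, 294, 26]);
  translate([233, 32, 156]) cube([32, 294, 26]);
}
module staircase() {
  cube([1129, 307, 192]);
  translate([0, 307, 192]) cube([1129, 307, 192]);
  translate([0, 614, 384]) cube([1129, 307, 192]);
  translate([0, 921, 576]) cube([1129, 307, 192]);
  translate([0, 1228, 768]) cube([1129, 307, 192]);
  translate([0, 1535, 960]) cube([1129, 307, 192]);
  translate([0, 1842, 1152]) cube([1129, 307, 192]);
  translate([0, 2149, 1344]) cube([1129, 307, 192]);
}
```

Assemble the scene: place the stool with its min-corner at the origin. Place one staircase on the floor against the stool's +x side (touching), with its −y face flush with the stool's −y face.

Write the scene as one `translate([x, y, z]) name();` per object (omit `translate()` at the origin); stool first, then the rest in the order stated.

stool();
translate([265, 0, 0]) staircase();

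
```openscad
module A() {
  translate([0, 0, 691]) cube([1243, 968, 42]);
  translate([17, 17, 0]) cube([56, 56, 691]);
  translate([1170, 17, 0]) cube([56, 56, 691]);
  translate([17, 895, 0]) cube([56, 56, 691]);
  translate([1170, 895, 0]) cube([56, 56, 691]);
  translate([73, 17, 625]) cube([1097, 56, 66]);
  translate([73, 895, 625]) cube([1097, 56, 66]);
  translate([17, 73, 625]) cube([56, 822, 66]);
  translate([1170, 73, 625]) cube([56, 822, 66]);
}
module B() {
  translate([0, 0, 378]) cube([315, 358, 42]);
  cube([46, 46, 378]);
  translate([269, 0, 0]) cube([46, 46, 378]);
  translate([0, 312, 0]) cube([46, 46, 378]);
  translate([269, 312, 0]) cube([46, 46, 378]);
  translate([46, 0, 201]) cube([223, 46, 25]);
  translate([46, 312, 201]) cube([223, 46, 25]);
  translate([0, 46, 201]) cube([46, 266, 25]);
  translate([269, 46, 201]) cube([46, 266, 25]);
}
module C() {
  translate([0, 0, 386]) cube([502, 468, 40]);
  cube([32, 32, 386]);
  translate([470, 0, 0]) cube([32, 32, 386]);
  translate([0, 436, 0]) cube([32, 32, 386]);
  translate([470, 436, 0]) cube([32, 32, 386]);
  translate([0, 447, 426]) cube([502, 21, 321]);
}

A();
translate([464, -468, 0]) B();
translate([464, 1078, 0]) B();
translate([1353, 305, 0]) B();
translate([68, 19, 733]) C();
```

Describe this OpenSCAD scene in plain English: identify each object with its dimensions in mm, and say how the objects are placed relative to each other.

A is a rectangular dining table. The top is 1243×968×42 mm with its upper surface at z = 733 mm. It stands on four 56×56 mm square legs, each inset 17 mm from the nearest pair of top edges, running from the floor to the underside of the top. Four apron rails, 56 mm thick and 66 mm tall, run between adjacent legs with their top edges flush with the underside of the top and their outer faces flush with the legs' outer faces.

B is a four-legged stool. The seat is 315×358 mm, 42 mm thick, top at z = 420 mm. It stands on four square legs, each 46×46 mm in cross-section, from z = 0 to the seat underside, each flush with a corner of the seat. Four stretchers, 46 mm wide and 25 mm tall, connect adjacent legs with their undersides at z = 201 mm, each running between the inner faces of the legs it joins and aligned with the legs' outer faces on the other axis.

C is a chair: 502×468 mm seat, 40 mm thick, top at z = 426 mm, on four 32 mm square corner legs flush with the seat edges. A 21 mm thick backrest slab spans the full seat width, extending 321 mm above the seat top, its back face flush with the seat's +y edge.

Three stools sit around the table at the −y, +y, +x sides. The chair is on top of the table.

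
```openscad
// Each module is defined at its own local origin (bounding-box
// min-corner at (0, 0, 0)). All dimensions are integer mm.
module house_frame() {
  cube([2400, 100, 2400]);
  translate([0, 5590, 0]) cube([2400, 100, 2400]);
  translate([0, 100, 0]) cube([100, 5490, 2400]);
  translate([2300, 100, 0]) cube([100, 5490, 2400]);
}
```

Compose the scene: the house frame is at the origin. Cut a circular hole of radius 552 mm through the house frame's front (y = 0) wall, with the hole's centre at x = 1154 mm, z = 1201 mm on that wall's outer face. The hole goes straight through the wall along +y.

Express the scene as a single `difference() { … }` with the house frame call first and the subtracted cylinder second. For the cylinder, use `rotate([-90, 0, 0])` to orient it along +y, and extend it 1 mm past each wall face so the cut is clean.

difference() {
  house_frame();
  translate([1154, -1, 1201]) rotate([-90, 0, 0]) cylinder(h = 102, r = 552);
}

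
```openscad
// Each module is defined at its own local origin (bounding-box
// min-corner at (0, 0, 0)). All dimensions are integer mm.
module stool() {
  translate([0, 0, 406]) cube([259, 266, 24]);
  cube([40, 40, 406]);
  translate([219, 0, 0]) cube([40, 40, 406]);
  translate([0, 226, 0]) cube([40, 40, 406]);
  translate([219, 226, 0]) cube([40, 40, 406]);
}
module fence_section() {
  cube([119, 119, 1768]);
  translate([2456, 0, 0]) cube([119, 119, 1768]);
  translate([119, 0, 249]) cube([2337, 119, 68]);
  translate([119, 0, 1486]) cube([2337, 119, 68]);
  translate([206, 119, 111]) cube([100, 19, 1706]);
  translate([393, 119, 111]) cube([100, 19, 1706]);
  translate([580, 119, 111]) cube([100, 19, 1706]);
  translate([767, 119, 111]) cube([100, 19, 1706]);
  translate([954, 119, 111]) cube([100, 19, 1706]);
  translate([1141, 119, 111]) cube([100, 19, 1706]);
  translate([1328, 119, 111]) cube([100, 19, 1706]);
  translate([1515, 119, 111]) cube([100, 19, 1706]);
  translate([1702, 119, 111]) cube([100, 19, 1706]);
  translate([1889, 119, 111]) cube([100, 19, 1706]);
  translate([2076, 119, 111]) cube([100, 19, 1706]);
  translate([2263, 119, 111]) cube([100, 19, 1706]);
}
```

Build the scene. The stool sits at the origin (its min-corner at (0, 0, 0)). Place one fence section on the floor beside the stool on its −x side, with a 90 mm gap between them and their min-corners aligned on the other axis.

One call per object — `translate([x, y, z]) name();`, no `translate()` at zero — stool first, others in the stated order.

stool();
translate([-2665, 0, 0]) fence_section();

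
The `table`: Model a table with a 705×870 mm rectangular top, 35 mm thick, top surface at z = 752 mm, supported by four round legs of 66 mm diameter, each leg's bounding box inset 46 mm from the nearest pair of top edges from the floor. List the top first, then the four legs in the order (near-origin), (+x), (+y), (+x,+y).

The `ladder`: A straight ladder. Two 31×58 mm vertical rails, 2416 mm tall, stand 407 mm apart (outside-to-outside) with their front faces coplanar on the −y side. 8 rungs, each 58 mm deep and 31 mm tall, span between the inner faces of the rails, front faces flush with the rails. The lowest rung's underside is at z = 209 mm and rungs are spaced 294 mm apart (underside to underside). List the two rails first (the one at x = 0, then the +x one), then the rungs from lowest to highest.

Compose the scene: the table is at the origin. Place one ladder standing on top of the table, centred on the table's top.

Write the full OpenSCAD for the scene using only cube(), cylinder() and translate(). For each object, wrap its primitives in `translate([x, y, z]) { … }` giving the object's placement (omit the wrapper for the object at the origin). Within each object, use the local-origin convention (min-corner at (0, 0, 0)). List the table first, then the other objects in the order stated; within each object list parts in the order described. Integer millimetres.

translate([0, 0, 717]) cube([705, 870, 35]);
translate([79, 79, 0]) cylinder(h = 717, r = 33);
translate([626, 79, 0]) cylinder(h = 717, r = 33);
translate([79, 791, 0]) cylinder(h = 717, r = 33);
translate([626, 791, 0]) cylinder(h = 717, r = 33);
translate([149, 406, 752]) {
  cube([31, 58, 2416]);
  translate([376, 0, 0]) cube([31, 58, 2416]);
  translate([31, 0, 209]) cube([345, 58, 31]);
  translate([31, 0, 503]) cube([345, 58, 31]);
  translate([31, 0, 797]) cube([345, 58, 31]);
  translate([31, 0, 1091]) cube([345, 58, 31]);
  translate([31, 0, 1385]) cube([345, 58, 31]);
  translate([31, 0, 1679]) cube([345, 58, 31]);
  translate([31, 0, 1973]) cube([345, 58, 31]);
  translate([31, 0, 2267]) cube([345, 58, 31]);
}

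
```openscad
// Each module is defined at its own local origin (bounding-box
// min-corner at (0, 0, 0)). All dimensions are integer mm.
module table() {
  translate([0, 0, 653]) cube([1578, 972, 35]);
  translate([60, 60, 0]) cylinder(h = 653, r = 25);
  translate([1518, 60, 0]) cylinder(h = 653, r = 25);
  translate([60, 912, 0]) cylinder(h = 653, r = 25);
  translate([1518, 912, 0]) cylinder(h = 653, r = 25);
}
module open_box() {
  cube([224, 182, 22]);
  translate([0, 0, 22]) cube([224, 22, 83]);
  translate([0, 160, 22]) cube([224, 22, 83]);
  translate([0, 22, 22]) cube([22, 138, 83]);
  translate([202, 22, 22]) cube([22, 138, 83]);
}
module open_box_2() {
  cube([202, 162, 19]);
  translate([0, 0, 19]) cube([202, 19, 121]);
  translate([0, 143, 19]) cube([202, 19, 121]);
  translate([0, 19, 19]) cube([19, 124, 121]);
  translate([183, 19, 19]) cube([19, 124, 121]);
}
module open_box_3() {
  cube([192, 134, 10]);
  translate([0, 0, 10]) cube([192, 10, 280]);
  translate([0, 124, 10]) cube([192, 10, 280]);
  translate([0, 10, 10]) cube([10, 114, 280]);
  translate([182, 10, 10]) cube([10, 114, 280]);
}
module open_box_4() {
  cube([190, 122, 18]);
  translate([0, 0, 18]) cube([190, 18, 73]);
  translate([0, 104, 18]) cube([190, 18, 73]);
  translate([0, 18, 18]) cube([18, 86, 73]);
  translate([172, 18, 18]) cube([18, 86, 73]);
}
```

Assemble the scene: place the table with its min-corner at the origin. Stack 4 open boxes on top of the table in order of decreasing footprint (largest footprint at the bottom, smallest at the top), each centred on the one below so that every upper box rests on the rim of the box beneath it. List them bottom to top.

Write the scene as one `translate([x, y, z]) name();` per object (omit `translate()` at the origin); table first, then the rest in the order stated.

table();
translate([677, 395, 688]) open_box();
translate([688, 405, 793]) open_box_2();
translate([693, 419, 933]) open_box_3();
translate([694, 425, 1223]) open_box_4();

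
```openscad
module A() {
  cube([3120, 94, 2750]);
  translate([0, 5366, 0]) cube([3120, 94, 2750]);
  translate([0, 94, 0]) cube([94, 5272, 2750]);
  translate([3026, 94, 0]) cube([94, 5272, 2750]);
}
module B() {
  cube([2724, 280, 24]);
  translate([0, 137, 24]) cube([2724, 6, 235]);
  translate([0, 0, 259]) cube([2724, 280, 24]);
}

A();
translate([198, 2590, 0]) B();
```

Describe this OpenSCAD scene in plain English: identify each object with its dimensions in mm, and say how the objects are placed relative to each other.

A is a box-shaped house frame (walls only): outside footprint 3120×5460 mm, wall height 2750 mm, wall thickness 94 mm. The two y-facing walls run the full x-width; the two x-facing walls fit between the inner faces of the y-facing walls.

B is an I-beam lying along x, 2724 mm long. Overall section height 283 mm. Two flanges 280 mm wide (y) and 24 mm thick, one on the floor and one at the top; a web 6 mm thick runs between them, centred on the flange width.

The I-beam sits inside the house frame, centred.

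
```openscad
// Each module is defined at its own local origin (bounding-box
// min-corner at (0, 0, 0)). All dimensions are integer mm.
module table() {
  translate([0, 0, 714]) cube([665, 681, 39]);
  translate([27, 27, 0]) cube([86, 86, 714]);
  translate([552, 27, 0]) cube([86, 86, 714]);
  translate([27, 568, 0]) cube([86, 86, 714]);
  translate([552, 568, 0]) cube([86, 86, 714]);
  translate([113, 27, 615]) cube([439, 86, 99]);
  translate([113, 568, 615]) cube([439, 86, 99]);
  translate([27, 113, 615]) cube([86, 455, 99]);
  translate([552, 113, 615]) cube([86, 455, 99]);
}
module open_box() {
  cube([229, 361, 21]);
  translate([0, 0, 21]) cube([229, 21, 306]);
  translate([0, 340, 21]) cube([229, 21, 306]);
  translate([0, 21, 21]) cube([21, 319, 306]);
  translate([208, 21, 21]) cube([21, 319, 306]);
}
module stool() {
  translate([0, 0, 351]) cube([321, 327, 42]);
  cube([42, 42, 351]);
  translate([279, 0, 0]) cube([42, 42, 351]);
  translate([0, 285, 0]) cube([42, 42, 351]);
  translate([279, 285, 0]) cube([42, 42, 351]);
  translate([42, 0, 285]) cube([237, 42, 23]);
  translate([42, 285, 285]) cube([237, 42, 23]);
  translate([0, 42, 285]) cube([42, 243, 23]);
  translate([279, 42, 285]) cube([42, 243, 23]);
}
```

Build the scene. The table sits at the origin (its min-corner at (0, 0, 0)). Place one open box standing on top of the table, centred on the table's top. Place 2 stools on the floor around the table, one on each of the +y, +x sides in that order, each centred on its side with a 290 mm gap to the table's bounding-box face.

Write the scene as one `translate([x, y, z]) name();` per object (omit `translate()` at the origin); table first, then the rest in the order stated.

table();
translate([218, 160, 753]) open_box();
translate([172, 971, 0]) stool();
translate([955, 177, 0]) stool();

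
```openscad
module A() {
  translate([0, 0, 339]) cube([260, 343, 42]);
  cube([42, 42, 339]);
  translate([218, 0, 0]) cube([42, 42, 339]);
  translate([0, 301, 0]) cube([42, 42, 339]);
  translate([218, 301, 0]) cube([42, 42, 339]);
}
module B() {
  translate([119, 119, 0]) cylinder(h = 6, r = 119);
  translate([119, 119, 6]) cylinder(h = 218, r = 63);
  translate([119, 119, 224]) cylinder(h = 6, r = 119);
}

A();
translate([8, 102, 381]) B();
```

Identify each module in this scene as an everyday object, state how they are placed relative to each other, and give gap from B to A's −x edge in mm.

The spool's min-x is at 8; the stool's min-x is 0; gap = 8 mm.

A is a stool. B is a spool. The spool is on top of the stool. The gap from the spool to the stool's −x edge is 8 mm.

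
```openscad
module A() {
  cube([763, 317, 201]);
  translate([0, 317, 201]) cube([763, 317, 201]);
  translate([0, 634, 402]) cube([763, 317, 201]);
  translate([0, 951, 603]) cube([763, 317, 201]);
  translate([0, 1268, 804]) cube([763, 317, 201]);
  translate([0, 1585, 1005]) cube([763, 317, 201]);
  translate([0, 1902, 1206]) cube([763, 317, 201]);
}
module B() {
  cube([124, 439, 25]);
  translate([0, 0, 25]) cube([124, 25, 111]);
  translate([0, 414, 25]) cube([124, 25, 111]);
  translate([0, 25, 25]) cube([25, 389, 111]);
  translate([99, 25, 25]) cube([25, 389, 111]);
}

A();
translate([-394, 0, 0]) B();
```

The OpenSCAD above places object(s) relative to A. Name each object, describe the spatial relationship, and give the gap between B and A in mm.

A is a staircase. B is an open box. The open box is on the floor beside the staircase on its −x side. The gap between the open box and the staircase is 270 mm.

The open box's nearest face is 270 mm from the staircase's −x face.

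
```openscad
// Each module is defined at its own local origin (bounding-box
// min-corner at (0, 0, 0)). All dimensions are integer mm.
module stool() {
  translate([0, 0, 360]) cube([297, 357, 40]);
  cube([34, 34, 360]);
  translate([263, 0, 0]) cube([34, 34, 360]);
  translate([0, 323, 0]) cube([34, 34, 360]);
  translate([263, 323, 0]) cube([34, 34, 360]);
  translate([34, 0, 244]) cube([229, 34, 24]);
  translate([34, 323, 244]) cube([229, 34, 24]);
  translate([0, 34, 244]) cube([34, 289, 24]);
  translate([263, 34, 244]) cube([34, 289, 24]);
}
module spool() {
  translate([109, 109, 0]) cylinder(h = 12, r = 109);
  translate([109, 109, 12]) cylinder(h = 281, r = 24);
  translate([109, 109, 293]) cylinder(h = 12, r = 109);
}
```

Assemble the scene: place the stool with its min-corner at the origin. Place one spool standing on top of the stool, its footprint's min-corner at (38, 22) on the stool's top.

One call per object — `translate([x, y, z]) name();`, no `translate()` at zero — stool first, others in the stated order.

stool();
translate([38, 22, 400]) spool();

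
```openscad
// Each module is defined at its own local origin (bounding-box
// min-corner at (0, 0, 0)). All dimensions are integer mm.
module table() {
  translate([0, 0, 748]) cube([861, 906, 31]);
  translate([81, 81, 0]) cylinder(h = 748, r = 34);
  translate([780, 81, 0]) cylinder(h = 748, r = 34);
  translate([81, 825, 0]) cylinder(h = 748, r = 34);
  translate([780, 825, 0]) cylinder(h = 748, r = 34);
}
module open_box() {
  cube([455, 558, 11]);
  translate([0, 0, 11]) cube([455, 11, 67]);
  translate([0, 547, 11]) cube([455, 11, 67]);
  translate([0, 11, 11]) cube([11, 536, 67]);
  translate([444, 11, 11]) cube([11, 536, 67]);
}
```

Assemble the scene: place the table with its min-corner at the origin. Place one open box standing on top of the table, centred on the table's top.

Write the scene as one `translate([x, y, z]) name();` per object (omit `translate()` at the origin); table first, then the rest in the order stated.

table();
translate([203, 174, 779]) open_box();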